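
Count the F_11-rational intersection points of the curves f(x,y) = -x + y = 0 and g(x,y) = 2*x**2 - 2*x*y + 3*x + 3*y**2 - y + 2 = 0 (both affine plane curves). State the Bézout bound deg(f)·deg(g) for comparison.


Common zeros: ∅; count = 0; Bézout bound = 2.

deg(f) = 1, deg(g) = 2, so Bézout bound = 2.
Scan x ∈ F_11. For each x, list the y ∈ F_11 with f(x, y) ≡ 0 and those with g(x, y) ≡ 0 (mod 11); the common zeros in that column are the intersection.
  x = 0: f ≡ 0 at y ∈ {0}; g ≡ 0 at y ∈ ∅; common: ∅.
  x = 1: f ≡ 0 at y ∈ {1}; g ≡ 0 at y ∈ ∅; common: ∅.
  x = 2: f ≡ 0 at y ∈ {2}; g ≡ 0 at y ∈ {4, 5}; common: ∅.
  x = 3: f ≡ 0 at y ∈ {3}; g ≡ 0 at y ∈ {8, 9}; common: ∅.
  x = 4: f ≡ 0 at y ∈ {4}; g ≡ 0 at y ∈ ∅; common: ∅.
  x = 5: f ≡ 0 at y ∈ {5}; g ≡ 0 at y ∈ ∅; common: ∅.
  x = 6: f ≡ 0 at y ∈ {6}; g ≡ 0 at y ∈ {4}; common: ∅.
  x = 7: f ≡ 0 at y ∈ {7}; g ≡ 0 at y ∈ {0, 5}; common: ∅.
  x = 8: f ≡ 0 at y ∈ {8}; g ≡ 0 at y ∈ {0, 2}; common: ∅.
  x = 9: f ≡ 0 at y ∈ {9}; g ≡ 0 at y ∈ {2, 8}; common: ∅.
  x = 10: f ≡ 0 at y ∈ {10}; g ≡ 0 at y ∈ {9}; common: ∅.
Collecting: common zeros = ∅, so the count is 0.
Comparison with the Bézout bound: 0 ≤ 2 = deg(f)·deg(g), as expected for curves with no common component (the affine F_11-count falls short of the bound because intersections may lie at infinity, over extension fields, or carry multiplicity).


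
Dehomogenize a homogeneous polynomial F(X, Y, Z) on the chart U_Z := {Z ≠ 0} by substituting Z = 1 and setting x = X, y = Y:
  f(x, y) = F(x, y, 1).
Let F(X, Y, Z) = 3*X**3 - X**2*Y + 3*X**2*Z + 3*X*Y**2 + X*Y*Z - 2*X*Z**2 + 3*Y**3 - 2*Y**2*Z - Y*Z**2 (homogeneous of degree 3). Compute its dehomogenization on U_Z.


f(x, y) = 3*x**3 - x**2*y + 3*x**2 + 3*x*y**2 + x*y - 2*x + 3*y**3 - 2*y**2 - y

On U_Z we set Z = 1. Each monomial c·X^i·Y^j·Z^k in F becomes c·x^i·y^j·1^k = c·x^i·y^j.
Substituting Z = 1: F(X, Y, 1) = 3*x**3 - x**2*y + 3*x**2 + 3*x*y**2 + x*y - 2*x + 3*y**3 - 2*y**2 - y.
Note: deg(f) ≤ deg(F) = 3; strict inequality happens when F is divisible by Z (lost terms).


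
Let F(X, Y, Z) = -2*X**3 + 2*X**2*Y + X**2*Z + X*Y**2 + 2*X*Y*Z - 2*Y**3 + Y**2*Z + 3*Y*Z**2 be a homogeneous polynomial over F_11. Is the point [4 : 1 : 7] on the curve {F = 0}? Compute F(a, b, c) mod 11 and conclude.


F(4,1,7) ≡ 8 (mod 11); P is NOT on the curve.

Evaluate F(4, 1, 7) term-by-term (mod 11).
  -2*X**3 ↦ -2·64·1·1 = -128
  2*X**2*Y ↦ 2·16·1·1 = 32
  X**2*Z ↦ 1·16·1·7 = 112
  X*Y**2 ↦ 1·4·1·1 = 4
  2*X*Y*Z ↦ 2·4·1·7 = 56
  -2*Y**3 ↦ -2·1·1·1 = -2
  Y**2*Z ↦ 1·1·1·7 = 7
  3*Y*Z**2 ↦ 3·1·1·49 = 147
Sum: F(4, 1, 7) = (-128) + (32) + (112) + (4) + (56) + (-2) + (7) + (147) = 228.
Reducing mod 11: 228 ≡ 8 (mod 11).
Since F(a, b, c) ≡ 8 ≠ 0 (mod 11), P does NOT lie on the curve.


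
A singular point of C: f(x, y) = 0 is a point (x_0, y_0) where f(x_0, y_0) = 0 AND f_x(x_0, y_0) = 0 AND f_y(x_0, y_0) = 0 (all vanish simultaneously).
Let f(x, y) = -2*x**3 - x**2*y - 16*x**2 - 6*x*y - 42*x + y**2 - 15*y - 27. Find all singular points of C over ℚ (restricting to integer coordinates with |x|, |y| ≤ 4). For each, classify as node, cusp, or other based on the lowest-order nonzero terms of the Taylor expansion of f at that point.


Singular points: {(-3, 3)}; classification: node.

Compute partial derivatives:
  f_x = -6*x**2 - 2*x*y - 32*x - 6*y - 42.
  f_y = -x**2 - 6*x + 2*y - 15.
Scan x_0 ∈ {−4, ..., 4}. For each x_0, f_y(x_0, y) is a polynomial in y; find its integer roots y ∈ {−4, ..., 4}, then test f_x and f at those candidates.
  x = -4: f_y(-4, y) = 2*y - 7; no integer root y with |y| ≤ 4.
  x = -3: f_y(-3, y) = 2*y - 6; vanishes at y ∈ {3}. (-3, 3): f_x = 0, f = 0 — SINGULAR.
  x = -2: f_y(-2, y) = 2*y - 7; no integer root y with |y| ≤ 4.
  x = -1: f_y(-1, y) = 2*y - 10; no integer root y with |y| ≤ 4.
  x = 0: f_y(0, y) = 2*y - 15; no integer root y with |y| ≤ 4.
  x = 1: f_y(1, y) = 2*y - 22; no integer root y with |y| ≤ 4.
  x = 2: f_y(2, y) = 2*y - 31; no integer root y with |y| ≤ 4.
  x = 3: f_y(3, y) = 2*y - 42; no integer root y with |y| ≤ 4.
  x = 4: f_y(4, y) = 2*y - 55; no integer root y with |y| ≤ 4.
Only singular point on the grid: (-3, 3).
Classify: substitute x = -3 + u, y = 3 + v and expand: f = -2*u**3 - u**2*v - u**2 + v**2.
No constant or linear terms (consistent with a singular point). Quadratic part: -u**2 + v**2. Cubic part: -2*u**3 - u**2*v.
The quadratic part v**2 - u**2 = (v − u)(v + u) splits into two distinct linear factors, so there are two distinct tangent lines y − 3 = ±(x − -3) — this is a node (ordinary double point).
Classification: node.


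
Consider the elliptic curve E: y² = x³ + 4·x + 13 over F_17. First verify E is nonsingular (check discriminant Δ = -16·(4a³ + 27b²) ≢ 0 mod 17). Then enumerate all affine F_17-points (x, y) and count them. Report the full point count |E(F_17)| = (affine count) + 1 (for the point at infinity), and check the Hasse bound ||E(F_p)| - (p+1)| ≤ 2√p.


Affine points = {(0, 8), (0, 9), (1, 1), (1, 16), (3, 1), (3, 16), (4, 5), (4, 12), (6, 7), (6, 10), (8, 8), (8, 9), (9, 8), (9, 9), (10, 4), (10, 13), (12, 2), (12, 15), (13, 1), (13, 16), (14, 5), (14, 12), (16, 5), (16, 12)}; affine count = 24; |E(F_17)| = 25.

Discriminant check: Δ ∝ 4a³ + 27b² = 4·4³ + 27·13² = 4·64 + 27·169 ≡ 8 (mod 17). Nonzero ⇒ E is nonsingular.
For each x ∈ F_17, compute rhs = x³ + 4·x + 13 mod 17, then count y ∈ F_17 with y² ≡ rhs.
  x = 0: rhs = 13, matching y values: 8, 9 (2 points).
  x = 1: rhs = 1, matching y values: 1, 16 (2 points).
  x = 2: rhs = 12, matching y values: none (0 points).
  x = 3: rhs = 1, matching y values: 1, 16 (2 points).
  x = 4: rhs = 8, matching y values: 5, 12 (2 points).
  x = 5: rhs = 5, matching y values: none (0 points).
  x = 6: rhs = 15, matching y values: 7, 10 (2 points).
  x = 7: rhs = 10, matching y values: none (0 points).
  x = 8: rhs = 13, matching y values: 8, 9 (2 points).
  x = 9: rhs = 13, matching y values: 8, 9 (2 points).
  x = 10: rhs = 16, matching y values: 4, 13 (2 points).
  x = 11: rhs = 11, matching y values: none (0 points).
  x = 12: rhs = 4, matching y values: 2, 15 (2 points).
  x = 13: rhs = 1, matching y values: 1, 16 (2 points).
  x = 14: rhs = 8, matching y values: 5, 12 (2 points).
  x = 15: rhs = 14, matching y values: none (0 points).
  x = 16: rhs = 8, matching y values: 5, 12 (2 points).
Total affine count: 24.
Full point count |E(F_17)| = 24 + 1 = 25.
Hasse bound: |25 − (17+1)| = |7| = 7 ≤ 2√17 ≈ 8.2462 ✓.


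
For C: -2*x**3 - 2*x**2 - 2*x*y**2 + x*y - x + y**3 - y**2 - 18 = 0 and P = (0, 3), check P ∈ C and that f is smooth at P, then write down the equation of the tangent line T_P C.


Tangent line at P: -16*x + 21*y - 63 = 0.

Step 1: f(0, 3) = 0, so P lies on C.
Step 2: partial derivatives
  f_x(x, y) = -6*x**2 - 4*x - 2*y**2 + y - 1, f_y(x, y) = -4*x*y + x + 3*y**2 - 2*y.
  f_x(P) = -16, f_y(P) = 21 (gradient nonzero, so P is smooth).
Step 3: tangent line at P: -16·(x − 0) + 21·(y − 3) = 0.
Expanding: -16*x + 21*y - 63 = 0.


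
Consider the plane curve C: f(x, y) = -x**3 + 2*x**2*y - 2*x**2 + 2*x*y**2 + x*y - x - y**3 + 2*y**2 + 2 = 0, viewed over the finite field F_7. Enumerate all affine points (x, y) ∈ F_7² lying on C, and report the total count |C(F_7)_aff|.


Affine F_7-points: {(0, 3), (1, 6), (2, 4), (4, 0), (5, 1), (5, 2)}; count = 6.

For each of the 49 pairs (x, y) ∈ F_7², evaluate f(x, y) mod 7. Record the zeros.
  x = 0: [0↦2, 1↦3, 2↦2, 3↦0, 4↦5, 5↦4, 6↦5]  zeros at y ∈ {3}
  x = 1: [0↦5, 1↦4, 2↦5, 3↦2, 4↦3, 5↦2, 6↦0]  zeros at y ∈ {6}
  x = 2: [0↦5, 1↦6, 2↦6, 3↦6, 4↦0, 5↦3, 6↦2]  zeros at y ∈ {4}
  x = 3: [0↦3, 1↦3, 2↦6, 3↦6, 4↦4, 5↦1, 6↦5]  zeros at y ∈ ∅
  x = 4: [0↦0, 1↦3, 2↦6, 3↦3, 4↦2, 5↦4, 6↦3]  zeros at y ∈ {0}
  x = 5: [0↦4, 1↦0, 2↦0, 3↦5, 4↦2, 5↦6, 6↦4]  zeros at y ∈ {1, 2}
  x = 6: [0↦2, 1↦2, 2↦3, 3↦6, 4↦5, 5↦1, 6↦2]  zeros at y ∈ ∅
Collecting zeros: affine points = {(0, 3), (1, 6), (2, 4), (4, 0), (5, 1), (5, 2)}.
Total count |C(F_7)_aff| = 6.


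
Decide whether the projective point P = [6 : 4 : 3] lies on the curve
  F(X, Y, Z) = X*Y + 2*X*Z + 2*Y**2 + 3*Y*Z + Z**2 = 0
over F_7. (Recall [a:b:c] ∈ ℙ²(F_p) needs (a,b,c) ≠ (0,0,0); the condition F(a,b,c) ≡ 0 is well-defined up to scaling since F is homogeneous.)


F(6,4,3) ≡ 4 (mod 7); P is NOT on the curve.

Evaluate F(6, 4, 3) term-by-term (mod 7).
  X*Y ↦ 1·6·4·1 = 24
  2*X*Z ↦ 2·6·1·3 = 36
  2*Y**2 ↦ 2·1·16·1 = 32
  3*Y*Z ↦ 3·1·4·3 = 36
  Z**2 ↦ 1·1·1·9 = 9
Sum: F(6, 4, 3) = (24) + (36) + (32) + (36) + (9) = 137.
Reducing mod 7: 137 ≡ 4 (mod 7).
Since F(a, b, c) ≡ 4 ≠ 0 (mod 7), P does NOT lie on the curve.


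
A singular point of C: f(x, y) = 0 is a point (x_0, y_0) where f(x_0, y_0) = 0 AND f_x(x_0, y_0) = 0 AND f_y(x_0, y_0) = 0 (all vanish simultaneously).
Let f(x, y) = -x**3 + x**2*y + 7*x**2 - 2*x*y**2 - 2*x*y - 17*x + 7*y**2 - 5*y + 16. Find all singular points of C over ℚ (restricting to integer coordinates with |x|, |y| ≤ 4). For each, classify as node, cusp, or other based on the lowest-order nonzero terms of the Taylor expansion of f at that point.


Singular points: {(3, 1)}; classification: node.

Compute partial derivatives:
  f_x = -3*x**2 + 2*x*y + 14*x - 2*y**2 - 2*y - 17.
  f_y = x**2 - 4*x*y - 2*x + 14*y - 5.
Scan x_0 ∈ {−4, ..., 4}. For each x_0, f_y(x_0, y) is a polynomial in y; find its integer roots y ∈ {−4, ..., 4}, then test f_x and f at those candidates.
  x = -4: f_y(-4, y) = 30*y + 19; no integer root y with |y| ≤ 4.
  x = -3: f_y(-3, y) = 26*y + 10; no integer root y with |y| ≤ 4.
  x = -2: f_y(-2, y) = 22*y + 3; no integer root y with |y| ≤ 4.
  x = -1: f_y(-1, y) = 18*y - 2; no integer root y with |y| ≤ 4.
  x = 0: f_y(0, y) = 14*y - 5; no integer root y with |y| ≤ 4.
  x = 1: f_y(1, y) = 10*y - 6; no integer root y with |y| ≤ 4.
  x = 2: f_y(2, y) = 6*y - 5; no integer root y with |y| ≤ 4.
  x = 3: f_y(3, y) = 2*y - 2; vanishes at y ∈ {1}. (3, 1): f_x = 0, f = 0 — SINGULAR.
  x = 4: f_y(4, y) = 3 - 2*y; no integer root y with |y| ≤ 4.
Only singular point on the grid: (3, 1).
Classify: substitute x = 3 + u, y = 1 + v and expand: f = -u**3 + u**2*v - u**2 - 2*u*v**2 + v**2.
No constant or linear terms (consistent with a singular point). Quadratic part: -u**2 + v**2. Cubic part: -u**3 + u**2*v - 2*u*v**2.
The quadratic part v**2 - u**2 = (v − u)(v + u) splits into two distinct linear factors, so there are two distinct tangent lines y − 1 = ±(x − 3) — this is a node (ordinary double point).
Classification: node.


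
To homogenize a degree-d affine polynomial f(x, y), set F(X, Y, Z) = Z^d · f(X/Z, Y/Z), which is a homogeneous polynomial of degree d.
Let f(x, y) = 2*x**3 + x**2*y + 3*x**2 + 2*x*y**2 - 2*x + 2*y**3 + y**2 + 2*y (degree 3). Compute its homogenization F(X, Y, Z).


F(X, Y, Z) = 2*X**3 + X**2*Y + 3*X**2*Z + 2*X*Y**2 - 2*X*Z**2 + 2*Y**3 + Y**2*Z + 2*Y*Z**2

deg(f) = 3.
Substitute x = X/Z, y = Y/Z into f, then multiply by Z^3.
  monomial 2·x^3·y^0 ↦ 2·X^3·Y^0·Z^0.
  monomial 1·x^2·y^1 ↦ 1·X^2·Y^1·Z^0.
  monomial 3·x^2·y^0 ↦ 3·X^2·Y^0·Z^1.
  monomial 2·x^1·y^2 ↦ 2·X^1·Y^2·Z^0.
  monomial -2·x^1·y^0 ↦ -2·X^1·Y^0·Z^2.
  monomial 2·x^0·y^3 ↦ 2·X^0·Y^3·Z^0.
  monomial 1·x^0·y^2 ↦ 1·X^0·Y^2·Z^1.
  monomial 2·x^0·y^1 ↦ 2·X^0·Y^1·Z^2.
Collecting: F(X, Y, Z) = 2*X**3 + X**2*Y + 3*X**2*Z + 2*X*Y**2 - 2*X*Z**2 + 2*Y**3 + Y**2*Z + 2*Y*Z**2.


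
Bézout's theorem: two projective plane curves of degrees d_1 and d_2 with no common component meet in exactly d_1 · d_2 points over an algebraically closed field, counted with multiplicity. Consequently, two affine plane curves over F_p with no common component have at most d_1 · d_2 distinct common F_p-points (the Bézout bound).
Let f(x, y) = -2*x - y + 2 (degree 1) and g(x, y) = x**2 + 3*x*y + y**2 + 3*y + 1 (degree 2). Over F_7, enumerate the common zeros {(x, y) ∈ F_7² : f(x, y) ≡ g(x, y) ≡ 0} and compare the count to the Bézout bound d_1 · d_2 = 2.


Common zeros: ∅; count = 0; Bézout bound = 2.

deg(f) = 1, deg(g) = 2, so Bézout bound = 2.
Scan x ∈ F_7. For each x, list the y ∈ F_7 with f(x, y) ≡ 0 and those with g(x, y) ≡ 0 (mod 7); the common zeros in that column are the intersection.
  x = 0: f ≡ 0 at y ∈ {2}; g ≡ 0 at y ∈ ∅; common: ∅.
  x = 1: f ≡ 0 at y ∈ {0}; g ≡ 0 at y ∈ {4}; common: ∅.
  x = 2: f ≡ 0 at y ∈ {5}; g ≡ 0 at y ∈ ∅; common: ∅.
  x = 3: f ≡ 0 at y ∈ {3}; g ≡ 0 at y ∈ ∅; common: ∅.
  x = 4: f ≡ 0 at y ∈ {1}; g ≡ 0 at y ∈ ∅; common: ∅.
  x = 5: f ≡ 0 at y ∈ {6}; g ≡ 0 at y ∈ ∅; common: ∅.
  x = 6: f ≡ 0 at y ∈ {4}; g ≡ 0 at y ∈ ∅; common: ∅.
Collecting: common zeros = ∅, so the count is 0.
Comparison with the Bézout bound: 0 ≤ 2 = deg(f)·deg(g), as expected for curves with no common component (the affine F_7-count falls short of the bound because intersections may lie at infinity, over extension fields, or carry multiplicity).


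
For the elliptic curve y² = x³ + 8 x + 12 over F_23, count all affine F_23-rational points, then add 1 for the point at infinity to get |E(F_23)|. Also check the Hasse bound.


Affine points = {(0, 9), (0, 14), (2, 6), (2, 17), (4, 4), (4, 19), (5, 4), (5, 19), (6, 0), (8, 6), (8, 17), (9, 10), (9, 13), (13, 6), (13, 17), (14, 4), (14, 19), (16, 2), (16, 21), (17, 1), (17, 22), (18, 10), (18, 13), (19, 10), (19, 13), (22, 7), (22, 16)}; affine count = 27; |E(F_23)| = 28.

Discriminant check: Δ ∝ 4a³ + 27b² = 4·8³ + 27·12² = 4·512 + 27·144 ≡ 2 (mod 23). Nonzero ⇒ E is nonsingular.
For each x ∈ F_23, compute rhs = x³ + 8·x + 12 mod 23, then count y ∈ F_23 with y² ≡ rhs.
  x = 0: rhs = 12, matching y values: 9, 14 (2 points).
  x = 1: rhs = 21, matching y values: none (0 points).
  x = 2: rhs = 13, matching y values: 6, 17 (2 points).
  x = 3: rhs = 17, matching y values: none (0 points).
  x = 4: rhs = 16, matching y values: 4, 19 (2 points).
  x = 5: rhs = 16, matching y values: 4, 19 (2 points).
  x = 6: rhs = 0, matching y values: 0 (1 points).
  x = 7: rhs = 20, matching y values: none (0 points).
  x = 8: rhs = 13, matching y values: 6, 17 (2 points).
  x = 9: rhs = 8, matching y values: 10, 13 (2 points).
  x = 10: rhs = 11, matching y values: none (0 points).
  x = 11: rhs = 5, matching y values: none (0 points).
  x = 12: rhs = 19, matching y values: none (0 points).
  x = 13: rhs = 13, matching y values: 6, 17 (2 points).
  x = 14: rhs = 16, matching y values: 4, 19 (2 points).
  x = 15: rhs = 11, matching y values: none (0 points).
  x = 16: rhs = 4, matching y values: 2, 21 (2 points).
  x = 17: rhs = 1, matching y values: 1, 22 (2 points).
  x = 18: rhs = 8, matching y values: 10, 13 (2 points).
  x = 19: rhs = 8, matching y values: 10, 13 (2 points).
  x = 20: rhs = 7, matching y values: none (0 points).
  x = 21: rhs = 11, matching y values: none (0 points).
  x = 22: rhs = 3, matching y values: 7, 16 (2 points).
Total affine count: 27.
Full point count |E(F_23)| = 27 + 1 = 28.
Hasse bound: |28 − (23+1)| = |4| = 4 ≤ 2√23 ≈ 9.5917 ✓.


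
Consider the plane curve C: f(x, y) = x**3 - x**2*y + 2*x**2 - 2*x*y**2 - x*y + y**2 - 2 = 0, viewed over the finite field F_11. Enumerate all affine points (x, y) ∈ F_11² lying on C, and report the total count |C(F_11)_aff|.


Affine F_11-points: {(3, 6), (3, 7), (5, 2), (6, 0), (7, 2), (7, 3), (8, 0), (8, 4), (9, 9), (10, 2), (10, 9)}; count = 11.

For each of the 121 pairs (x, y) ∈ F_11², evaluate f(x, y) mod 11. Record the zeros.
  x = 0: [0↦9, 1↦10, 2↦2, 3↦7, 4↦3, 5↦1, 6↦1, 7↦3, 8↦7, 9↦2, 10↦10]  zeros at y ∈ ∅
  x = 1: [0↦1, 1↦9, 2↦4, 3↦8, 4↦10, 5↦10, 6↦8, 7↦4, 8↦9, 9↦1, 10↦2]  zeros at y ∈ ∅
  x = 2: [0↦3, 1↦5, 2↦1, 3↦2, 4↦8, 5↦8, 6↦2, 7↦1, 8↦5, 9↦3, 10↦6]  zeros at y ∈ ∅
  x = 3: [0↦10, 1↦4, 2↦10, 3↦6, 4↦3, 5↦1, 6↦0, 7↦0, 8↦1, 9↦3, 10↦6]  zeros at y ∈ {6, 7}
  x = 4: [0↦6, 1↦1, 2↦4, 3↦4, 4↦1, 5↦6, 6↦8, 7↦7, 8↦3, 9↦7, 10↦8]  zeros at y ∈ ∅
  x = 5: [0↦8, 1↦2, 2↦0, 3↦2, 4↦8, 5↦7, 6↦10, 7↦6, 8↦6, 9↦10, 10↦7]  zeros at y ∈ {2}
  x = 6: [0↦0, 1↦2, 2↦4, 3↦6, 4↦8, 5↦10, 6↦1, 7↦3, 8↦5, 9↦7, 10↦9]  zeros at y ∈ {0}
  x = 7: [0↦10, 1↦7, 2↦0, 3↦0, 4↦7, 5↦10, 6↦9, 7↦4, 8↦6, 9↦4, 10↦9]  zeros at y ∈ {2, 3}
  x = 8: [0↦0, 1↦1, 2↦5, 3↦1, 4↦0, 5↦2, 6↦7, 7↦4, 8↦4, 9↦7, 10↦2]  zeros at y ∈ {0, 4}
  x = 9: [0↦9, 1↦1, 2↦3, 3↦4, 4↦4, 5↦3, 6↦1, 7↦9, 8↦5, 9↦0, 10↦5]  zeros at y ∈ {9}
  x = 10: [0↦10, 1↦2, 2↦0, 3↦4, 4↦3, 5↦8, 6↦8, 7↦3, 8↦4, 9↦0, 10↦2]  zeros at y ∈ {2, 9}
Collecting zeros: affine points = {(3, 6), (3, 7), (5, 2), (6, 0), (7, 2), (7, 3), (8, 0), (8, 4), (9, 9), (10, 2), (10, 9)}.
Total count |C(F_11)_aff| = 11.


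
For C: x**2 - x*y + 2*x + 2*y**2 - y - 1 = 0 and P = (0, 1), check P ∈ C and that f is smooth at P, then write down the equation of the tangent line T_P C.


Tangent line at P: x + 3*y - 3 = 0.

Step 1: f(0, 1) = 0, so P lies on C.
Step 2: partial derivatives
  f_x(x, y) = 2*x - y + 2, f_y(x, y) = -x + 4*y - 1.
  f_x(P) = 1, f_y(P) = 3 (gradient nonzero, so P is smooth).
Step 3: tangent line at P: 1·(x − 0) + 3·(y − 1) = 0.
Expanding: x + 3*y - 3 = 0.


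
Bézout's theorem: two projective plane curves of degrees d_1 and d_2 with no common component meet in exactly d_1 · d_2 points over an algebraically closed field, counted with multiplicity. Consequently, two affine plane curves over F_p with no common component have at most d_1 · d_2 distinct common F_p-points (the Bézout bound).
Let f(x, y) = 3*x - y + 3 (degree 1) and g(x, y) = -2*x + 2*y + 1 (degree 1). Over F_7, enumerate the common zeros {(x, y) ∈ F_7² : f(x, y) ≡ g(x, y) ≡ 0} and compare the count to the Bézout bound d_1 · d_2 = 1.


Common zeros: {(0, 3)}; count = 1; Bézout bound = 1.

deg(f) = 1, deg(g) = 1, so Bézout bound = 1.
Scan x ∈ F_7. For each x, list the y ∈ F_7 with f(x, y) ≡ 0 and those with g(x, y) ≡ 0 (mod 7); the common zeros in that column are the intersection.
  x = 0: f ≡ 0 at y ∈ {3}; g ≡ 0 at y ∈ {3}; common: {3}.
  x = 1: f ≡ 0 at y ∈ {6}; g ≡ 0 at y ∈ {4}; common: ∅.
  x = 2: f ≡ 0 at y ∈ {2}; g ≡ 0 at y ∈ {5}; common: ∅.
  x = 3: f ≡ 0 at y ∈ {5}; g ≡ 0 at y ∈ {6}; common: ∅.
  x = 4: f ≡ 0 at y ∈ {1}; g ≡ 0 at y ∈ {0}; common: ∅.
  x = 5: f ≡ 0 at y ∈ {4}; g ≡ 0 at y ∈ {1}; common: ∅.
  x = 6: f ≡ 0 at y ∈ {0}; g ≡ 0 at y ∈ {2}; common: ∅.
Collecting: common zeros = {(0, 3)}, so the count is 1.
Comparison with the Bézout bound: 1 ≤ 1 = deg(f)·deg(g), as expected for curves with no common component (the bound is attained).


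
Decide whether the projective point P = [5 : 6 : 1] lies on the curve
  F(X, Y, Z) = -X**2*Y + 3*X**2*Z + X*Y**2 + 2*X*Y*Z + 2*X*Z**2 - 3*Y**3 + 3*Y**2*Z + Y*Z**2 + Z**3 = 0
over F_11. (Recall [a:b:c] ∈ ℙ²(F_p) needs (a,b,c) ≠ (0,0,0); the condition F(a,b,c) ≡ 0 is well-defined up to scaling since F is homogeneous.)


F(5,6,1) ≡ 5 (mod 11); P is NOT on the curve.

Evaluate F(5, 6, 1) term-by-term (mod 11).
  -X**2*Y ↦ -1·25·6·1 = -150
  3*X**2*Z ↦ 3·25·1·1 = 75
  X*Y**2 ↦ 1·5·36·1 = 180
  2*X*Y*Z ↦ 2·5·6·1 = 60
  2*X*Z**2 ↦ 2·5·1·1 = 10
  -3*Y**3 ↦ -3·1·216·1 = -648
  3*Y**2*Z ↦ 3·1·36·1 = 108
  Y*Z**2 ↦ 1·1·6·1 = 6
  Z**3 ↦ 1·1·1·1 = 1
Sum: F(5, 6, 1) = (-150) + (75) + (180) + (60) + (10) + (-648) + (108) + (6) + (1) = -358.
Reducing mod 11: -358 ≡ 5 (mod 11).
Since F(a, b, c) ≡ 5 ≠ 0 (mod 11), P does NOT lie on the curve.


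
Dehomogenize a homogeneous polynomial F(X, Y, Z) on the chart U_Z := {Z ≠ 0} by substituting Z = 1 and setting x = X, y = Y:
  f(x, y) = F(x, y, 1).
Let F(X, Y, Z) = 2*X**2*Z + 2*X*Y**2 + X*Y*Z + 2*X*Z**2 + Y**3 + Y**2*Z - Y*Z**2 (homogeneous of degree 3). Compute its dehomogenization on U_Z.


f(x, y) = 2*x**2 + 2*x*y**2 + x*y + 2*x + y**3 + y**2 - y

On U_Z we set Z = 1. Each monomial c·X^i·Y^j·Z^k in F becomes c·x^i·y^j·1^k = c·x^i·y^j.
Substituting Z = 1: F(X, Y, 1) = 2*x**2 + 2*x*y**2 + x*y + 2*x + y**3 + y**2 - y.
Note: deg(f) ≤ deg(F) = 3; strict inequality happens when F is divisible by Z (lost terms).


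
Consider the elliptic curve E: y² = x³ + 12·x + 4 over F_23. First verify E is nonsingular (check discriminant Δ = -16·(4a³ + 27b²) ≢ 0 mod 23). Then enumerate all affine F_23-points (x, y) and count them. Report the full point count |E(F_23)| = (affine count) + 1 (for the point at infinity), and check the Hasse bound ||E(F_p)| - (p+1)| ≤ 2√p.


Affine points = {(0, 2), (0, 21), (2, 6), (2, 17), (4, 1), (4, 22), (6, 4), (6, 19), (9, 6), (9, 17), (11, 8), (11, 15), (12, 6), (12, 17), (14, 8), (14, 15), (18, 7), (18, 16), (21, 8), (21, 15)}; affine count = 20; |E(F_23)| = 21.

Discriminant check: Δ ∝ 4a³ + 27b² = 4·12³ + 27·4² = 4·1728 + 27·16 ≡ 7 (mod 23). Nonzero ⇒ E is nonsingular.
For each x ∈ F_23, compute rhs = x³ + 12·x + 4 mod 23, then count y ∈ F_23 with y² ≡ rhs.
  x = 0: rhs = 4, matching y values: 2, 21 (2 points).
  x = 1: rhs = 17, matching y values: none (0 points).
  x = 2: rhs = 13, matching y values: 6, 17 (2 points).
  x = 3: rhs = 21, matching y values: none (0 points).
  x = 4: rhs = 1, matching y values: 1, 22 (2 points).
  x = 5: rhs = 5, matching y values: none (0 points).
  x = 6: rhs = 16, matching y values: 4, 19 (2 points).
  x = 7: rhs = 17, matching y values: none (0 points).
  x = 8: rhs = 14, matching y values: none (0 points).
  x = 9: rhs = 13, matching y values: 6, 17 (2 points).
  x = 10: rhs = 20, matching y values: none (0 points).
  x = 11: rhs = 18, matching y values: 8, 15 (2 points).
  x = 12: rhs = 13, matching y values: 6, 17 (2 points).
  x = 13: rhs = 11, matching y values: none (0 points).
  x = 14: rhs = 18, matching y values: 8, 15 (2 points).
  x = 15: rhs = 17, matching y values: none (0 points).
  x = 16: rhs = 14, matching y values: none (0 points).
  x = 17: rhs = 15, matching y values: none (0 points).
  x = 18: rhs = 3, matching y values: 7, 16 (2 points).
  x = 19: rhs = 7, matching y values: none (0 points).
  x = 20: rhs = 10, matching y values: none (0 points).
  x = 21: rhs = 18, matching y values: 8, 15 (2 points).
  x = 22: rhs = 14, matching y values: none (0 points).
Total affine count: 20.
Full point count |E(F_23)| = 20 + 1 = 21.
Hasse bound: |21 − (23+1)| = |-3| = 3 ≤ 2√23 ≈ 9.5917 ✓.


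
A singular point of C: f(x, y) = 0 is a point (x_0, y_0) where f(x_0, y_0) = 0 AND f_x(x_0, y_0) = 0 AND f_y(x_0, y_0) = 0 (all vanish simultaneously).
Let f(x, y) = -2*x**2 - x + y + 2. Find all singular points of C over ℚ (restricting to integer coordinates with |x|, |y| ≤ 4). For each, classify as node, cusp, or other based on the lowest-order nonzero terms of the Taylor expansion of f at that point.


No singular points in the scanned grid; C is smooth there.

Compute partial derivatives:
  f_x = -4*x - 1.
  f_y = 1.
f_y = 1 is a nonzero constant, so f_y never vanishes: no point (x, y) can satisfy f = f_x = f_y = 0. In particular no (x, y) ∈ {−4, ..., 4}² is singular; the curve is smooth.


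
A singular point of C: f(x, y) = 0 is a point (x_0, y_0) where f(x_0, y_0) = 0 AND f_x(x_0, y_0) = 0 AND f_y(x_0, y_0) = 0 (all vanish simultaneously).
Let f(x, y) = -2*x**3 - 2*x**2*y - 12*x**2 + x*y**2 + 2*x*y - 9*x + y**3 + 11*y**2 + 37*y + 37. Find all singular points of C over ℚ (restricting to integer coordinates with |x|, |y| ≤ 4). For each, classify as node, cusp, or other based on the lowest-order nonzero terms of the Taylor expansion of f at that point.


Singular points: {(-1, -3)}; classification: cusp.

Compute partial derivatives:
  f_x = -6*x**2 - 4*x*y - 24*x + y**2 + 2*y - 9.
  f_y = -2*x**2 + 2*x*y + 2*x + 3*y**2 + 22*y + 37.
Scan x_0 ∈ {−4, ..., 4}. For each x_0, f_y(x_0, y) is a polynomial in y; find its integer roots y ∈ {−4, ..., 4}, then test f_x and f at those candidates.
  x = -4: f_y(-4, y) = 3*y**2 + 14*y - 3; no integer root y with |y| ≤ 4.
  x = -3: f_y(-3, y) = 3*y**2 + 16*y + 13; vanishes at y ∈ {-1}. (-3, -1): f_x = -4 ≠ 0.
  x = -2: f_y(-2, y) = 3*y**2 + 18*y + 25; no integer root y with |y| ≤ 4.
  x = -1: f_y(-1, y) = 3*y**2 + 20*y + 33; vanishes at y ∈ {-3}. (-1, -3): f_x = 0, f = 0 — SINGULAR.
  x = 0: f_y(0, y) = 3*y**2 + 22*y + 37; no integer root y with |y| ≤ 4.
  x = 1: f_y(1, y) = 3*y**2 + 24*y + 37; no integer root y with |y| ≤ 4.
  x = 2: f_y(2, y) = 3*y**2 + 26*y + 33; no integer root y with |y| ≤ 4.
  x = 3: f_y(3, y) = 3*y**2 + 28*y + 25; vanishes at y ∈ {-1}. (3, -1): f_x = -124 ≠ 0.
  x = 4: f_y(4, y) = 3*y**2 + 30*y + 13; no integer root y with |y| ≤ 4.
Only singular point on the grid: (-1, -3).
Classify: substitute x = -1 + u, y = -3 + v and expand: f = -2*u**3 - 2*u**2*v + u*v**2 + v**3 + v**2.
No constant or linear terms (consistent with a singular point). Quadratic part: v**2. Cubic part: -2*u**3 - 2*u**2*v + u*v**2 + v**3.
The quadratic part v**2 is a perfect square, so there is a single (double) tangent line v = 0, i.e. y = -3. Restricting the cubic part to that line (v = 0) leaves -2*u**3 ≠ 0, so f is not divisible by v and the branch is v² ≈ 2*u**3 to lowest order — this is a cusp.
Classification: cusp.


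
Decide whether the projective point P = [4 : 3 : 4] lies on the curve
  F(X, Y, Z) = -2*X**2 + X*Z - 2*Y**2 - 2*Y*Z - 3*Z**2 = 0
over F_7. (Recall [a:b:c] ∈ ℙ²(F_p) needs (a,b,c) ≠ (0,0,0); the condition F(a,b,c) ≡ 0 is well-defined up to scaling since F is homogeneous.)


F(4,3,4) ≡ 6 (mod 7); P is NOT on the curve.

Evaluate F(4, 3, 4) term-by-term (mod 7).
  -2*X**2 ↦ -2·16·1·1 = -32
  X*Z ↦ 1·4·1·4 = 16
  -2*Y**2 ↦ -2·1·9·1 = -18
  -2*Y*Z ↦ -2·1·3·4 = -24
  -3*Z**2 ↦ -3·1·1·16 = -48
Sum: F(4, 3, 4) = (-32) + (16) + (-18) + (-24) + (-48) = -106.
Reducing mod 7: -106 ≡ 6 (mod 7).
Since F(a, b, c) ≡ 6 ≠ 0 (mod 7), P does NOT lie on the curve.


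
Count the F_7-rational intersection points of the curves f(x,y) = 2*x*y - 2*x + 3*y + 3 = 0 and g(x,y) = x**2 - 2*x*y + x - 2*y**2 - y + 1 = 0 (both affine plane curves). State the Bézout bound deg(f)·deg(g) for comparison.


Common zeros: {(0, 6)}; count = 1; Bézout bound = 4.

deg(f) = 2, deg(g) = 2, so Bézout bound = 4.
Scan x ∈ F_7. For each x, list the y ∈ F_7 with f(x, y) ≡ 0 and those with g(x, y) ≡ 0 (mod 7); the common zeros in that column are the intersection.
  x = 0: f ≡ 0 at y ∈ {6}; g ≡ 0 at y ∈ {4, 6}; common: {6}.
  x = 1: f ≡ 0 at y ∈ {4}; g ≡ 0 at y ∈ ∅; common: ∅.
  x = 2: f ≡ 0 at y ∈ ∅; g ≡ 0 at y ∈ {0, 1}; common: ∅.
  x = 3: f ≡ 0 at y ∈ {5}; g ≡ 0 at y ∈ ∅; common: ∅.
  x = 4: f ≡ 0 at y ∈ {3}; g ≡ 0 at y ∈ {0, 6}; common: ∅.
  x = 5: f ≡ 0 at y ∈ {0}; g ≡ 0 at y ∈ ∅; common: ∅.
  x = 6: f ≡ 0 at y ∈ {2}; g ≡ 0 at y ∈ {1, 3}; common: ∅.
Collecting: common zeros = {(0, 6)}, so the count is 1.
Comparison with the Bézout bound: 1 ≤ 4 = deg(f)·deg(g), as expected for curves with no common component (the affine F_7-count falls short of the bound because intersections may lie at infinity, over extension fields, or carry multiplicity).


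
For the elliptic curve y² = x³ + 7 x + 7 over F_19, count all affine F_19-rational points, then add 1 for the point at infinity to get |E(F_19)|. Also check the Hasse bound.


Affine points = {(0, 8), (0, 11), (3, 6), (3, 13), (4, 2), (4, 17), (7, 0), (8, 9), (8, 10), (9, 1), (9, 18), (11, 3), (11, 16), (16, 4), (16, 15), (17, 2), (17, 17)}; affine count = 17; |E(F_19)| = 18.

Discriminant check: Δ ∝ 4a³ + 27b² = 4·7³ + 27·7² = 4·343 + 27·49 ≡ 16 (mod 19). Nonzero ⇒ E is nonsingular.
For each x ∈ F_19, compute rhs = x³ + 7·x + 7 mod 19, then count y ∈ F_19 with y² ≡ rhs.
  x = 0: rhs = 7, matching y values: 8, 11 (2 points).
  x = 1: rhs = 15, matching y values: none (0 points).
  x = 2: rhs = 10, matching y values: none (0 points).
  x = 3: rhs = 17, matching y values: 6, 13 (2 points).
  x = 4: rhs = 4, matching y values: 2, 17 (2 points).
  x = 5: rhs = 15, matching y values: none (0 points).
  x = 6: rhs = 18, matching y values: none (0 points).
  x = 7: rhs = 0, matching y values: 0 (1 points).
  x = 8: rhs = 5, matching y values: 9, 10 (2 points).
  x = 9: rhs = 1, matching y values: 1, 18 (2 points).
  x = 10: rhs = 13, matching y values: none (0 points).
  x = 11: rhs = 9, matching y values: 3, 16 (2 points).
  x = 12: rhs = 14, matching y values: none (0 points).
  x = 13: rhs = 15, matching y values: none (0 points).
  x = 14: rhs = 18, matching y values: none (0 points).
  x = 15: rhs = 10, matching y values: none (0 points).
  x = 16: rhs = 16, matching y values: 4, 15 (2 points).
  x = 17: rhs = 4, matching y values: 2, 17 (2 points).
  x = 18: rhs = 18, matching y values: none (0 points).
Total affine count: 17.
Full point count |E(F_19)| = 17 + 1 = 18.
Hasse bound: |18 − (19+1)| = |-2| = 2 ≤ 2√19 ≈ 8.7178 ✓.


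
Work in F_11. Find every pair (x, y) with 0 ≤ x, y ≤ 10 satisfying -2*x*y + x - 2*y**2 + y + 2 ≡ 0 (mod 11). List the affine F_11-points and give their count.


Affine F_11-points: {(1, 1), (1, 4), (4, 3), (4, 10), (5, 5), (5, 7), (6, 2), (6, 9), (9, 0), (9, 8)}; count = 10.

For each of the 121 pairs (x, y) ∈ F_11², evaluate f(x, y) mod 11. Record the zeros.
  x = 0: [0↦2, 1↦1, 2↦7, 3↦9, 4↦7, 5↦1, 6↦2, 7↦10, 8↦3, 9↦3, 10↦10]  zeros at y ∈ ∅
  x = 1: [0↦3, 1↦0, 2↦4, 3↦4, 4↦0, 5↦3, 6↦2, 7↦8, 8↦10, 9↦8, 10↦2]  zeros at y ∈ {1, 4}
  x = 2: [0↦4, 1↦10, 2↦1, 3↦10, 4↦4, 5↦5, 6↦2, 7↦6, 8↦6, 9↦2, 10↦5]  zeros at y ∈ ∅
  x = 3: [0↦5, 1↦9, 2↦9, 3↦5, 4↦8, 5↦7, 6↦2, 7↦4, 8↦2, 9↦7, 10↦8]  zeros at y ∈ ∅
  x = 4: [0↦6, 1↦8, 2↦6, 3↦0, 4↦1, 5↦9, 6↦2, 7↦2, 8↦9, 9↦1, 10↦0]  zeros at y ∈ {3, 10}
  x = 5: [0↦7, 1↦7, 2↦3, 3↦6, 4↦5, 5↦0, 6↦2, 7↦0, 8↦5, 9↦6, 10↦3]  zeros at y ∈ {5, 7}
  x = 6: [0↦8, 1↦6, 2↦0, 3↦1, 4↦9, 5↦2, 6↦2, 7↦9, 8↦1, 9↦0, 10↦6]  zeros at y ∈ {2, 9}
  x = 7: [0↦9, 1↦5, 2↦8, 3↦7, 4↦2, 5↦4, 6↦2, 7↦7, 8↦8, 9↦5, 10↦9]  zeros at y ∈ ∅
  x = 8: [0↦10, 1↦4, 2↦5, 3↦2, 4↦6, 5↦6, 6↦2, 7↦5, 8↦4, 9↦10, 10↦1]  zeros at y ∈ ∅
  x = 9: [0↦0, 1↦3, 2↦2, 3↦8, 4↦10, 5↦8, 6↦2, 7↦3, 8↦0, 9↦4, 10↦4]  zeros at y ∈ {0, 8}
  x = 10: [0↦1, 1↦2, 2↦10, 3↦3, 4↦3, 5↦10, 6↦2, 7↦1, 8↦7, 9↦9, 10↦7]  zeros at y ∈ ∅
Collecting zeros: affine points = {(1, 1), (1, 4), (4, 3), (4, 10), (5, 5), (5, 7), (6, 2), (6, 9), (9, 0), (9, 8)}.
Total count |C(F_11)_aff| = 10.


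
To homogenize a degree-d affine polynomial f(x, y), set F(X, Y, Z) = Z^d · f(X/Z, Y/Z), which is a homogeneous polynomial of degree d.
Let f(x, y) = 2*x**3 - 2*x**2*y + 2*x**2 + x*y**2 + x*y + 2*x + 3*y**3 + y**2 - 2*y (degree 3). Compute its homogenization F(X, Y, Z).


F(X, Y, Z) = 2*X**3 - 2*X**2*Y + 2*X**2*Z + X*Y**2 + X*Y*Z + 2*X*Z**2 + 3*Y**3 + Y**2*Z - 2*Y*Z**2

deg(f) = 3.
Substitute x = X/Z, y = Y/Z into f, then multiply by Z^3.
  monomial 2·x^3·y^0 ↦ 2·X^3·Y^0·Z^0.
  monomial -2·x^2·y^1 ↦ -2·X^2·Y^1·Z^0.
  monomial 2·x^2·y^0 ↦ 2·X^2·Y^0·Z^1.
  monomial 1·x^1·y^2 ↦ 1·X^1·Y^2·Z^0.
  monomial 1·x^1·y^1 ↦ 1·X^1·Y^1·Z^1.
  monomial 2·x^1·y^0 ↦ 2·X^1·Y^0·Z^2.
  monomial 3·x^0·y^3 ↦ 3·X^0·Y^3·Z^0.
  monomial 1·x^0·y^2 ↦ 1·X^0·Y^2·Z^1.
  monomial -2·x^0·y^1 ↦ -2·X^0·Y^1·Z^2.
Collecting: F(X, Y, Z) = 2*X**3 - 2*X**2*Y + 2*X**2*Z + X*Y**2 + X*Y*Z + 2*X*Z**2 + 3*Y**3 + Y**2*Z - 2*Y*Z**2.


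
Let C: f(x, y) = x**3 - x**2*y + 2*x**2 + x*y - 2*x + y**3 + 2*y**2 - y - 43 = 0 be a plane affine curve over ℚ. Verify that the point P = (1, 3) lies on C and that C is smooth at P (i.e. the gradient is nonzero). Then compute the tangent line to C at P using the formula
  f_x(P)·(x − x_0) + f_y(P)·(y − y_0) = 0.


Tangent line at P: 2*x + 38*y - 116 = 0.

Step 1: f(1, 3) = 0, so P lies on C.
Step 2: partial derivatives
  f_x(x, y) = 3*x**2 - 2*x*y + 4*x + y - 2, f_y(x, y) = -x**2 + x + 3*y**2 + 4*y - 1.
  f_x(P) = 2, f_y(P) = 38 (gradient nonzero, so P is smooth).
Step 3: tangent line at P: 2·(x − 1) + 38·(y − 3) = 0.
Expanding: 2*x + 38*y - 116 = 0.


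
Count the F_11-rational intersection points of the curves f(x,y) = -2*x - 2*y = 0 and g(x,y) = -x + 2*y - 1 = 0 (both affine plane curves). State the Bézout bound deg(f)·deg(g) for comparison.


Common zeros: {(7, 4)}; count = 1; Bézout bound = 1.

deg(f) = 1, deg(g) = 1, so Bézout bound = 1.
Scan x ∈ F_11. For each x, list the y ∈ F_11 with f(x, y) ≡ 0 and those with g(x, y) ≡ 0 (mod 11); the common zeros in that column are the intersection.
  x = 0: f ≡ 0 at y ∈ {0}; g ≡ 0 at y ∈ {6}; common: ∅.
  x = 1: f ≡ 0 at y ∈ {10}; g ≡ 0 at y ∈ {1}; common: ∅.
  x = 2: f ≡ 0 at y ∈ {9}; g ≡ 0 at y ∈ {7}; common: ∅.
  x = 3: f ≡ 0 at y ∈ {8}; g ≡ 0 at y ∈ {2}; common: ∅.
  x = 4: f ≡ 0 at y ∈ {7}; g ≡ 0 at y ∈ {8}; common: ∅.
  x = 5: f ≡ 0 at y ∈ {6}; g ≡ 0 at y ∈ {3}; common: ∅.
  x = 6: f ≡ 0 at y ∈ {5}; g ≡ 0 at y ∈ {9}; common: ∅.
  x = 7: f ≡ 0 at y ∈ {4}; g ≡ 0 at y ∈ {4}; common: {4}.
  x = 8: f ≡ 0 at y ∈ {3}; g ≡ 0 at y ∈ {10}; common: ∅.
  x = 9: f ≡ 0 at y ∈ {2}; g ≡ 0 at y ∈ {5}; common: ∅.
  x = 10: f ≡ 0 at y ∈ {1}; g ≡ 0 at y ∈ {0}; common: ∅.
Collecting: common zeros = {(7, 4)}, so the count is 1.
Comparison with the Bézout bound: 1 ≤ 1 = deg(f)·deg(g), as expected for curves with no common component (the bound is attained).


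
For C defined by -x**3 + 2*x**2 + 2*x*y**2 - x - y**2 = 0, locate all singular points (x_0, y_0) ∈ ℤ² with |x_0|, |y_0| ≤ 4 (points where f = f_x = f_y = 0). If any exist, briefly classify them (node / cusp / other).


Singular points: {(1, 0)}; classification: node.

Compute partial derivatives:
  f_x = -3*x**2 + 4*x + 2*y**2 - 1.
  f_y = 4*x*y - 2*y.
Scan x_0 ∈ {−4, ..., 4}. For each x_0, f_y(x_0, y) is a polynomial in y; find its integer roots y ∈ {−4, ..., 4}, then test f_x and f at those candidates.
  x = -4: f_y(-4, y) = -18*y; vanishes at y ∈ {0}. (-4, 0): f_x = -65 ≠ 0.
  x = -3: f_y(-3, y) = -14*y; vanishes at y ∈ {0}. (-3, 0): f_x = -40 ≠ 0.
  x = -2: f_y(-2, y) = -10*y; vanishes at y ∈ {0}. (-2, 0): f_x = -21 ≠ 0.
  x = -1: f_y(-1, y) = -6*y; vanishes at y ∈ {0}. (-1, 0): f_x = -8 ≠ 0.
  x = 0: f_y(0, y) = -2*y; vanishes at y ∈ {0}. (0, 0): f_x = -1 ≠ 0.
  x = 1: f_y(1, y) = 2*y; vanishes at y ∈ {0}. (1, 0): f_x = 0, f = 0 — SINGULAR.
  x = 2: f_y(2, y) = 6*y; vanishes at y ∈ {0}. (2, 0): f_x = -5 ≠ 0.
  x = 3: f_y(3, y) = 10*y; vanishes at y ∈ {0}. (3, 0): f_x = -16 ≠ 0.
  x = 4: f_y(4, y) = 14*y; vanishes at y ∈ {0}. (4, 0): f_x = -33 ≠ 0.
Only singular point on the grid: (1, 0).
Classify: substitute x = 1 + u, y = 0 + v and expand: f = -u**3 - u**2 + 2*u*v**2 + v**2.
No constant or linear terms (consistent with a singular point). Quadratic part: -u**2 + v**2. Cubic part: -u**3 + 2*u*v**2.
The quadratic part v**2 - u**2 = (v − u)(v + u) splits into two distinct linear factors, so there are two distinct tangent lines y − 0 = ±(x − 1) — this is a node (ordinary double point).
Classification: node.


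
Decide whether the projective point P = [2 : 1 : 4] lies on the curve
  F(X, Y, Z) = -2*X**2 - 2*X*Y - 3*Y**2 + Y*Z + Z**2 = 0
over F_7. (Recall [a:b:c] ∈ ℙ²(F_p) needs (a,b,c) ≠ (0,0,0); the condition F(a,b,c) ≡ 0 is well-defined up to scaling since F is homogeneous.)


F(2,1,4) ≡ 5 (mod 7); P is NOT on the curve.

Evaluate F(2, 1, 4) term-by-term (mod 7).
  -2*X**2 ↦ -2·4·1·1 = -8
  -2*X*Y ↦ -2·2·1·1 = -4
  -3*Y**2 ↦ -3·1·1·1 = -3
  Y*Z ↦ 1·1·1·4 = 4
  Z**2 ↦ 1·1·1·16 = 16
Sum: F(2, 1, 4) = (-8) + (-4) + (-3) + (4) + (16) = 5.
Reducing mod 7: 5 ≡ 5 (mod 7).
Since F(a, b, c) ≡ 5 ≠ 0 (mod 7), P does NOT lie on the curve.


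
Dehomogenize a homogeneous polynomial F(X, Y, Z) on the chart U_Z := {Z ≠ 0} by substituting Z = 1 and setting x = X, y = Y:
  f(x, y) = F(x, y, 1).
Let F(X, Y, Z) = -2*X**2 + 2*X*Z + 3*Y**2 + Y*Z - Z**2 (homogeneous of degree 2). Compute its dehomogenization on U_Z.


f(x, y) = -2*x**2 + 2*x + 3*y**2 + y - 1

On U_Z we set Z = 1. Each monomial c·X^i·Y^j·Z^k in F becomes c·x^i·y^j·1^k = c·x^i·y^j.
Substituting Z = 1: F(X, Y, 1) = -2*x**2 + 2*x + 3*y**2 + y - 1.
Note: deg(f) ≤ deg(F) = 2; strict inequality happens when F is divisible by Z (lost terms).


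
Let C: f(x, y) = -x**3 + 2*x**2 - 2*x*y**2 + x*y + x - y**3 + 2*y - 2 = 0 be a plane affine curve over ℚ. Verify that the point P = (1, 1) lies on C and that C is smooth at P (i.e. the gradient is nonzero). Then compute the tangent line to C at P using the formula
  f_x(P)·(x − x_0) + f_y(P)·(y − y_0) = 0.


Tangent line at P: x - 4*y + 3 = 0.

Step 1: f(1, 1) = 0, so P lies on C.
Step 2: partial derivatives
  f_x(x, y) = -3*x**2 + 4*x - 2*y**2 + y + 1, f_y(x, y) = -4*x*y + x - 3*y**2 + 2.
  f_x(P) = 1, f_y(P) = -4 (gradient nonzero, so P is smooth).
Step 3: tangent line at P: 1·(x − 1) + -4·(y − 1) = 0.
Expanding: x - 4*y + 3 = 0.


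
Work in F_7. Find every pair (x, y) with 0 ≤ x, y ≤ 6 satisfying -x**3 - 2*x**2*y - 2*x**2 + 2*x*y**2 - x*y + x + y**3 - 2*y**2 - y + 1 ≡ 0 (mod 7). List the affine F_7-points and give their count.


Affine F_7-points: {(0, 3), (1, 3), (2, 1), (4, 0), (4, 2), (4, 6), (5, 3), (6, 5)}; count = 8.

For each of the 49 pairs (x, y) ∈ F_7², evaluate f(x, y) mod 7. Record the zeros.
  x = 0: [0↦1, 1↦6, 2↦6, 3↦0, 4↦1, 5↦1, 6↦6]  zeros at y ∈ {3}
  x = 1: [0↦6, 1↦3, 2↦6, 3↦0, 4↦5, 5↦6, 6↦2]  zeros at y ∈ {3}
  x = 2: [0↦1, 1↦0, 2↦2, 3↦6, 4↦4, 5↦2, 6↦6]  zeros at y ∈ {1}
  x = 3: [0↦1, 1↦5, 2↦2, 3↦5, 4↦6, 5↦4, 6↦5]  zeros at y ∈ ∅
  x = 4: [0↦0, 1↦5, 2↦0, 3↦5, 4↦5, 5↦6, 6↦0]  zeros at y ∈ {0, 2, 6}
  x = 5: [0↦6, 1↦1, 2↦4, 3↦0, 4↦2, 5↦2, 6↦6]  zeros at y ∈ {3}
  x = 6: [0↦6, 1↦1, 2↦1, 3↦5, 4↦5, 5↦0, 6↦3]  zeros at y ∈ {5}
Collecting zeros: affine points = {(0, 3), (1, 3), (2, 1), (4, 0), (4, 2), (4, 6), (5, 3), (6, 5)}.
Total count |C(F_7)_aff| = 8.


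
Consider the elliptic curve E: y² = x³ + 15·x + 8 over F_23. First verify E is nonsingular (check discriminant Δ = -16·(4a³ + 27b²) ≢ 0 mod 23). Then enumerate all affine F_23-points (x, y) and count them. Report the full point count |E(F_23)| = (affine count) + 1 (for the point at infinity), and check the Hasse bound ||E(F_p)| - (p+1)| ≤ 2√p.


Affine points = {(0, 10), (0, 13), (1, 1), (1, 22), (2, 0), (5, 1), (5, 22), (10, 10), (10, 13), (11, 3), (11, 20), (13, 10), (13, 13), (14, 8), (14, 15), (17, 1), (17, 22), (21, 4), (21, 19)}; affine count = 19; |E(F_23)| = 20.

Discriminant check: Δ ∝ 4a³ + 27b² = 4·15³ + 27·8² = 4·3375 + 27·64 ≡ 2 (mod 23). Nonzero ⇒ E is nonsingular.
For each x ∈ F_23, compute rhs = x³ + 15·x + 8 mod 23, then count y ∈ F_23 with y² ≡ rhs.
  x = 0: rhs = 8, matching y values: 10, 13 (2 points).
  x = 1: rhs = 1, matching y values: 1, 22 (2 points).
  x = 2: rhs = 0, matching y values: 0 (1 points).
  x = 3: rhs = 11, matching y values: none (0 points).
  x = 4: rhs = 17, matching y values: none (0 points).
  x = 5: rhs = 1, matching y values: 1, 22 (2 points).
  x = 6: rhs = 15, matching y values: none (0 points).
  x = 7: rhs = 19, matching y values: none (0 points).
  x = 8: rhs = 19, matching y values: none (0 points).
  x = 9: rhs = 21, matching y values: none (0 points).
  x = 10: rhs = 8, matching y values: 10, 13 (2 points).
  x = 11: rhs = 9, matching y values: 3, 20 (2 points).
  x = 12: rhs = 7, matching y values: none (0 points).
  x = 13: rhs = 8, matching y values: 10, 13 (2 points).
  x = 14: rhs = 18, matching y values: 8, 15 (2 points).
  x = 15: rhs = 20, matching y values: none (0 points).
  x = 16: rhs = 20, matching y values: none (0 points).
  x = 17: rhs = 1, matching y values: 1, 22 (2 points).
  x = 18: rhs = 15, matching y values: none (0 points).
  x = 19: rhs = 22, matching y values: none (0 points).
  x = 20: rhs = 5, matching y values: none (0 points).
  x = 21: rhs = 16, matching y values: 4, 19 (2 points).
  x = 22: rhs = 15, matching y values: none (0 points).
Total affine count: 19.
Full point count |E(F_23)| = 19 + 1 = 20.
Hasse bound: |20 − (23+1)| = |-4| = 4 ≤ 2√23 ≈ 9.5917 ✓.
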